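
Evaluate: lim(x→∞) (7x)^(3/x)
This is an exponential indeterminate form.

For exponential indeterminate forms, take the natural log:
  Let L = lim(x→∞) (7x)^(3/x)
  Then ln(L) = lim(x→∞) [exponent × ln(base)]
  Evaluate using L'Hôpital or standard limits, then exponentiate.
  L = 1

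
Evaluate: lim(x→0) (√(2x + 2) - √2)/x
This is a standard limit.

Factor or rationalize the expression:
  lim(x→0) (√(2x + 2) - √2)/x = sqrt(2)/2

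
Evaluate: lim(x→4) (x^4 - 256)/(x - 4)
This is a standard limit.

Factor or rationalize the expression:
  lim(x→4) (x^4 - 256)/(x - 4) = 256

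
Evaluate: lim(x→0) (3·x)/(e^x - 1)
This is a 0/0 indeterminate form.

Apply L'Hôpital's rule: differentiate numerator and denominator separately.
  f(x) = 3·x   ⇒   f'(x) = 3
  g(x) = e^(x) - 1   ⇒   g'(x) = e^(x)
  lim(x→0) f'(x)/g'(x) = lim(x→0) (3)/(e^(x))
  = 3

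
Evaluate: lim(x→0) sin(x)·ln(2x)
This is a 0·∞ indeterminate form.

Rewrite 0·∞ as a quotient (0/0 or ∞/∞ form), then apply L'Hôpital's rule:
  lim(x→0) sin(x)·ln(2x) = 0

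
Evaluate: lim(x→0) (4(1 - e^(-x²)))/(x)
This is a 0/0 indeterminate form.

Apply L'Hôpital's rule: differentiate numerator and denominator separately.
  f(x) = 4 - 4·e^(-x^2)   ⇒   f'(x) = 8·x·e^(-x^2)
  g(x) = x   ⇒   g'(x) = 1
  lim(x→0) f'(x)/g'(x) = lim(x→0) (8·x·e^(-x^2))/(1)
  = 0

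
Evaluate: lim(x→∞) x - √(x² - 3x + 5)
This is an ∞-∞ indeterminate form.

Combine fractions or rationalize to convert ∞-∞ to 0/0 form:
  lim(x→∞) x - √(x² - 3x + 5) = 3/2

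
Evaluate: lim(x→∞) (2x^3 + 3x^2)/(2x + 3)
This is an ∞/∞ indeterminate form.

Apply L'Hôpital's rule: differentiate numerator and denominator separately.
  f(x) = 2·x^3 + 3·x^2   ⇒   f'(x) = 6·x^2 + 6·x
  g(x) = 2·x + 3   ⇒   g'(x) = 2
  lim(x→∞) f'(x)/g'(x) = lim(x→∞) (6·x^2 + 6·x)/(2)
  = ∞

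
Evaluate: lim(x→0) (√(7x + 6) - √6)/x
This is a standard limit.

Factor or rationalize the expression:
  lim(x→0) (√(7x + 6) - √6)/x = 7·sqrt(6)/12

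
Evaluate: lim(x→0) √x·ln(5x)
This is a 0·∞ indeterminate form.

Rewrite 0·∞ as a quotient (0/0 or ∞/∞ form), then apply L'Hôpital's rule:
  lim(x→0) √x·ln(5x) = 0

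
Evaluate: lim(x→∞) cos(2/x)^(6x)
This is an exponential indeterminate form.

For exponential indeterminate forms, take the natural log:
  Let L = lim(x→∞) cos(2/x)^(6x)
  Then ln(L) = lim(x→∞) [exponent × ln(base)]
  Evaluate using L'Hôpital or standard limits, then exponentiate.
  L = 1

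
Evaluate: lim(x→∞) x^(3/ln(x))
This is an exponential indeterminate form.

For exponential indeterminate forms, take the natural log:
  Let L = lim(x→∞) x^(3/ln(x))
  Then ln(L) = lim(x→∞) [exponent × ln(base)]
  Evaluate using L'Hôpital or standard limits, then exponentiate.
  L = e^(3)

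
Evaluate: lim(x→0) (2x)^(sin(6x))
This is an exponential indeterminate form.

For exponential indeterminate forms, take the natural log:
  Let L = lim(x→0) (2x)^(sin(6x))
  Then ln(L) = lim(x→0) [exponent × ln(base)]
  Evaluate using L'Hôpital or standard limits, then exponentiate.
  L = 1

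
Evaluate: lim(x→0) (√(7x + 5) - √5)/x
This is a standard limit.

Factor or rationalize the expression:
  lim(x→0) (√(7x + 5) - √5)/x = 7·sqrt(5)/10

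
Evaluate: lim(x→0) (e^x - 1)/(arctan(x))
This is a 0/0 indeterminate form.

Apply L'Hôpital's rule: differentiate numerator and denominator separately.
  f(x) = e^(x) - 1   ⇒   f'(x) = e^(x)
  g(x) = atan(x)   ⇒   g'(x) = 1/(x^2 + 1)
  lim(x→0) f'(x)/g'(x) = lim(x→0) (e^(x))/(1/(x^2 + 1))
  = 1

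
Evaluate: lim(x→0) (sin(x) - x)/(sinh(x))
This is a 0/0 indeterminate form.

Apply L'Hôpital's rule: differentiate numerator and denominator separately.
  f(x) = -x + sin(x)   ⇒   f'(x) = cos(x) - 1
  g(x) = sinh(x)   ⇒   g'(x) = cosh(x)
  lim(x→0) f'(x)/g'(x) = lim(x→0) (cos(x) - 1)/(cosh(x))
  = 0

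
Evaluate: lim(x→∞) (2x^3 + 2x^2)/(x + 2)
This is an ∞/∞ indeterminate form.

Apply L'Hôpital's rule: differentiate numerator and denominator separately.
  f(x) = 2·x^3 + 2·x^2   ⇒   f'(x) = 6·x^2 + 4·x
  g(x) = x + 2   ⇒   g'(x) = 1
  lim(x→∞) f'(x)/g'(x) = lim(x→∞) (6·x^2 + 4·x)/(1)
  = ∞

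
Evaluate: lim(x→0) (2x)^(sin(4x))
This is an exponential indeterminate form.

For exponential indeterminate forms, take the natural log:
  Let L = lim(x→0) (2x)^(sin(4x))
  Then ln(L) = lim(x→0) [exponent × ln(base)]
  Evaluate using L'Hôpital or standard limits, then exponentiate.
  L = 1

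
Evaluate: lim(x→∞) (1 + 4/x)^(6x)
This is an exponential indeterminate form.

For exponential indeterminate forms, take the natural log:
  Let L = lim(x→∞) (1 + 4/x)^(6x)
  Then ln(L) = lim(x→∞) [exponent × ln(base)]
  Evaluate using L'Hôpital or standard limits, then exponentiate.
  L = e^(24)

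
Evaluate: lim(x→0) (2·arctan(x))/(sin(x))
This is a 0/0 indeterminate form.

Apply L'Hôpital's rule: differentiate numerator and denominator separately.
  f(x) = 2·atan(x)   ⇒   f'(x) = 2/(x^2 + 1)
  g(x) = sin(x)   ⇒   g'(x) = cos(x)
  lim(x→0) f'(x)/g'(x) = lim(x→0) (2/(x^2 + 1))/(cos(x))
  = 2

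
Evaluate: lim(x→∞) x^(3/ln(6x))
This is an exponential indeterminate form.

For exponential indeterminate forms, take the natural log:
  Let L = lim(x→∞) x^(3/ln(6x))
  Then ln(L) = lim(x→∞) [exponent × ln(base)]
  Evaluate using L'Hôpital or standard limits, then exponentiate.
  L = e^(3)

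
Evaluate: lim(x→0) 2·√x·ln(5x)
This is a 0·∞ indeterminate form.

Rewrite 0·∞ as a quotient (0/0 or ∞/∞ form), then apply L'Hôpital's rule:
  lim(x→0) 2·√x·ln(5x) = 0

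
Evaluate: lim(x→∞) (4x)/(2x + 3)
This is an ∞/∞ indeterminate form.

Apply L'Hôpital's rule: differentiate numerator and denominator separately.
  f(x) = 4·x   ⇒   f'(x) = 4
  g(x) = 2·x + 3   ⇒   g'(x) = 2
  lim(x→∞) f'(x)/g'(x) = lim(x→∞) (4)/(2)
  = 2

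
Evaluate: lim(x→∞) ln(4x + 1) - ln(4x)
This is an ∞-∞ indeterminate form.

Combine fractions or rationalize to convert ∞-∞ to 0/0 form:
  lim(x→∞) ln(4x + 1) - ln(4x) = 0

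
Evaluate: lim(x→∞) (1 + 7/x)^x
This is an exponential indeterminate form.

For exponential indeterminate forms, take the natural log:
  Let L = lim(x→∞) (1 + 7/x)^x
  Then ln(L) = lim(x→∞) [exponent × ln(base)]
  Evaluate using L'Hôpital or standard limits, then exponentiate.
  L = e^(7)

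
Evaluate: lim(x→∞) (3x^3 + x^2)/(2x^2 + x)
This is an ∞/∞ indeterminate form.

Apply L'Hôpital's rule: differentiate numerator and denominator separately.
  f(x) = 3·x^3 + x^2   ⇒   f'(x) = 9·x^2 + 2·x
  g(x) = 2·x^2 + x   ⇒   g'(x) = 4·x + 1
  lim(x→∞) f'(x)/g'(x) = lim(x→∞) (9·x^2 + 2·x)/(4·x + 1)
  = ∞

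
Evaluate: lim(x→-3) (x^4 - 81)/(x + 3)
This is a standard limit.

Factor or rationalize the expression:
  lim(x→-3) (x^4 - 81)/(x + 3) = -108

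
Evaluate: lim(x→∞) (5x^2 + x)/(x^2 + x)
This is an ∞/∞ indeterminate form.

Apply L'Hôpital's rule: differentiate numerator and denominator separately.
  f(x) = 5·x^2 + x   ⇒   f'(x) = 10·x + 1
  g(x) = x^2 + x   ⇒   g'(x) = 2·x + 1
  lim(x→∞) f'(x)/g'(x) = lim(x→∞) (10·x + 1)/(2·x + 1)
  = 5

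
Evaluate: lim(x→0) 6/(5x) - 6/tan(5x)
This is an ∞-∞ indeterminate form.

Combine fractions or rationalize to convert ∞-∞ to 0/0 form:
  lim(x→0) 6/(5x) - 6/tan(5x) = 0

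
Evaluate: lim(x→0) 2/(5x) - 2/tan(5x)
This is an ∞-∞ indeterminate form.

Combine fractions or rationalize to convert ∞-∞ to 0/0 form:
  lim(x→0) 2/(5x) - 2/tan(5x) = 0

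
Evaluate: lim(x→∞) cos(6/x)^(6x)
This is an exponential indeterminate form.

For exponential indeterminate forms, take the natural log:
  Let L = lim(x→∞) cos(6/x)^(6x)
  Then ln(L) = lim(x→∞) [exponent × ln(base)]
  Evaluate using L'Hôpital or standard limits, then exponentiate.
  L = 1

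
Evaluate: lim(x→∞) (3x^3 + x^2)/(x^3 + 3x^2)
This is an ∞/∞ indeterminate form.

Apply L'Hôpital's rule: differentiate numerator and denominator separately.
  f(x) = 3·x^3 + x^2   ⇒   f'(x) = 9·x^2 + 2·x
  g(x) = x^3 + 3·x^2   ⇒   g'(x) = 3·x^2 + 6·x
  lim(x→∞) f'(x)/g'(x) = lim(x→∞) (9·x^2 + 2·x)/(3·x^2 + 6·x)
  = 3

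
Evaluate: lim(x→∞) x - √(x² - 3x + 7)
This is an ∞-∞ indeterminate form.

Combine fractions or rationalize to convert ∞-∞ to 0/0 form:
  lim(x→∞) x - √(x² - 3x + 7) = 3/2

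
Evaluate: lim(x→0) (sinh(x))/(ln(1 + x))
This is a 0/0 indeterminate form.

Apply L'Hôpital's rule: differentiate numerator and denominator separately.
  f(x) = sinh(x)   ⇒   f'(x) = cosh(x)
  g(x) = ln(x + 1)   ⇒   g'(x) = 1/(x + 1)
  lim(x→0) f'(x)/g'(x) = lim(x→0) (cosh(x))/(1/(x + 1))
  = 1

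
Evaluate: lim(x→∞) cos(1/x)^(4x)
This is an exponential indeterminate form.

For exponential indeterminate forms, take the natural log:
  Let L = lim(x→∞) cos(1/x)^(4x)
  Then ln(L) = lim(x→∞) [exponent × ln(base)]
  Evaluate using L'Hôpital or standard limits, then exponentiate.
  L = 1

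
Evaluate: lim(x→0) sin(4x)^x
This is an exponential indeterminate form.

For exponential indeterminate forms, take the natural log:
  Let L = lim(x→0) sin(4x)^x
  Then ln(L) = lim(x→0) [exponent × ln(base)]
  Evaluate using L'Hôpital or standard limits, then exponentiate.
  L = 1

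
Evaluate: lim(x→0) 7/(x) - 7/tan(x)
This is an ∞-∞ indeterminate form.

Combine fractions or rationalize to convert ∞-∞ to 0/0 form:
  lim(x→0) 7/(x) - 7/tan(x) = 0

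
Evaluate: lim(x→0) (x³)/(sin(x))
This is a 0/0 indeterminate form.

Apply L'Hôpital's rule: differentiate numerator and denominator separately.
  f(x) = x^3   ⇒   f'(x) = 3·x^2
  g(x) = sin(x)   ⇒   g'(x) = cos(x)
  lim(x→0) f'(x)/g'(x) = lim(x→0) (3·x^2)/(cos(x))
  = 0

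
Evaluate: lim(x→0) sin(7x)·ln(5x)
This is a 0·∞ indeterminate form.

Rewrite 0·∞ as a quotient (0/0 or ∞/∞ form), then apply L'Hôpital's rule:
  lim(x→0) sin(7x)·ln(5x) = 0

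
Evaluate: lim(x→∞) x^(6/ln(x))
This is an exponential indeterminate form.

For exponential indeterminate forms, take the natural log:
  Let L = lim(x→∞) x^(6/ln(x))
  Then ln(L) = lim(x→∞) [exponent × ln(base)]
  Evaluate using L'Hôpital or standard limits, then exponentiate.
  L = e^(6)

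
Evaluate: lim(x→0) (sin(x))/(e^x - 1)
This is a 0/0 indeterminate form.

Apply L'Hôpital's rule: differentiate numerator and denominator separately.
  f(x) = sin(x)   ⇒   f'(x) = cos(x)
  g(x) = e^(x) - 1   ⇒   g'(x) = e^(x)
  lim(x→0) f'(x)/g'(x) = lim(x→0) (cos(x))/(e^(x))
  = 1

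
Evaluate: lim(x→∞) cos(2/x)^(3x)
This is an exponential indeterminate form.

For exponential indeterminate forms, take the natural log:
  Let L = lim(x→∞) cos(2/x)^(3x)
  Then ln(L) = lim(x→∞) [exponent × ln(base)]
  Evaluate using L'Hôpital or standard limits, then exponentiate.
  L = 1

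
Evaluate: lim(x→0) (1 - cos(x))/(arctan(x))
This is a 0/0 indeterminate form.

Apply L'Hôpital's rule: differentiate numerator and denominator separately.
  f(x) = 1 - cos(x)   ⇒   f'(x) = sin(x)
  g(x) = atan(x)   ⇒   g'(x) = 1/(x^2 + 1)
  lim(x→0) f'(x)/g'(x) = lim(x→0) (sin(x))/(1/(x^2 + 1))
  = 0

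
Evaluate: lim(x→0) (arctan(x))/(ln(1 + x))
This is a 0/0 indeterminate form.

Apply L'Hôpital's rule: differentiate numerator and denominator separately.
  f(x) = atan(x)   ⇒   f'(x) = 1/(x^2 + 1)
  g(x) = ln(x + 1)   ⇒   g'(x) = 1/(x + 1)
  lim(x→0) f'(x)/g'(x) = lim(x→0) (1/(x^2 + 1))/(1/(x + 1))
  = 1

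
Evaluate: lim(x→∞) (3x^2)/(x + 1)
This is an ∞/∞ indeterminate form.

Apply L'Hôpital's rule: differentiate numerator and denominator separately.
  f(x) = 3·x^2   ⇒   f'(x) = 6·x
  g(x) = x + 1   ⇒   g'(x) = 1
  lim(x→∞) f'(x)/g'(x) = lim(x→∞) (6·x)/(1)
  = ∞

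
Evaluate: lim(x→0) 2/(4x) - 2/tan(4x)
This is an ∞-∞ indeterminate form.

Combine fractions or rationalize to convert ∞-∞ to 0/0 form:
  lim(x→0) 2/(4x) - 2/tan(4x) = 0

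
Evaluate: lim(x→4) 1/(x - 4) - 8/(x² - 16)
This is an ∞-∞ indeterminate form.

Combine fractions or rationalize to convert ∞-∞ to 0/0 form:
  lim(x→4) 1/(x - 4) - 8/(x² - 16) = 1/8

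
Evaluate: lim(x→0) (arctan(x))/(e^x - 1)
This is a 0/0 indeterminate form.

Apply L'Hôpital's rule: differentiate numerator and denominator separately.
  f(x) = atan(x)   ⇒   f'(x) = 1/(x^2 + 1)
  g(x) = e^(x) - 1   ⇒   g'(x) = e^(x)
  lim(x→0) f'(x)/g'(x) = lim(x→0) (1/(x^2 + 1))/(e^(x))
  = 1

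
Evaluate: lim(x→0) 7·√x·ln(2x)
This is a 0·∞ indeterminate form.

Rewrite 0·∞ as a quotient (0/0 or ∞/∞ form), then apply L'Hôpital's rule:
  lim(x→0) 7·√x·ln(2x) = 0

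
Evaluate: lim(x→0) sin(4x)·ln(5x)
This is a 0·∞ indeterminate form.

Rewrite 0·∞ as a quotient (0/0 or ∞/∞ form), then apply L'Hôpital's rule:
  lim(x→0) sin(4x)·ln(5x) = 0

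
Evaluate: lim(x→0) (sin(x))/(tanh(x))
This is a 0/0 indeterminate form.

Apply L'Hôpital's rule: differentiate numerator and denominator separately.
  f(x) = sin(x)   ⇒   f'(x) = cos(x)
  g(x) = tanh(x)   ⇒   g'(x) = 1 - tanh(x)^2
  lim(x→0) f'(x)/g'(x) = lim(x→0) (cos(x))/(1 - tanh(x)^2)
  = 1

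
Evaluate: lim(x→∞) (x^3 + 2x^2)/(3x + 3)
This is an ∞/∞ indeterminate form.

Apply L'Hôpital's rule: differentiate numerator and denominator separately.
  f(x) = x^3 + 2·x^2   ⇒   f'(x) = 3·x^2 + 4·x
  g(x) = 3·x + 3   ⇒   g'(x) = 3
  lim(x→∞) f'(x)/g'(x) = lim(x→∞) (3·x^2 + 4·x)/(3)
  = ∞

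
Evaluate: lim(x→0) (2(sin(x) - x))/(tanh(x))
This is a 0/0 indeterminate form.

Apply L'Hôpital's rule: differentiate numerator and denominator separately.
  f(x) = -2·x + 2·sin(x)   ⇒   f'(x) = 2·cos(x) - 2
  g(x) = tanh(x)   ⇒   g'(x) = 1 - tanh(x)^2
  lim(x→0) f'(x)/g'(x) = lim(x→0) (2·cos(x) - 2)/(1 - tanh(x)^2)
  = 0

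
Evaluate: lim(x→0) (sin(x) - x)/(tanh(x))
This is a 0/0 indeterminate form.

Apply L'Hôpital's rule: differentiate numerator and denominator separately.
  f(x) = -x + sin(x)   ⇒   f'(x) = cos(x) - 1
  g(x) = tanh(x)   ⇒   g'(x) = 1 - tanh(x)^2
  lim(x→0) f'(x)/g'(x) = lim(x→0) (cos(x) - 1)/(1 - tanh(x)^2)
  = 0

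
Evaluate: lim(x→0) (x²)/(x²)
This is a 0/0 indeterminate form.

Apply L'Hôpital's rule: differentiate numerator and denominator separately.
  f(x) = x^2   ⇒   f'(x) = 2·x
  g(x) = x^2   ⇒   g'(x) = 2·x
  lim(x→0) f'(x)/g'(x) = lim(x→0) (2·x)/(2·x)
  = 1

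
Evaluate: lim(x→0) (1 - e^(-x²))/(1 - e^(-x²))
This is a 0/0 indeterminate form.

Apply L'Hôpital's rule: differentiate numerator and denominator separately.
  f(x) = 1 - e^(-x^2)   ⇒   f'(x) = 2·x·e^(-x^2)
  g(x) = 1 - e^(-x^2)   ⇒   g'(x) = 2·x·e^(-x^2)
  lim(x→0) f'(x)/g'(x) = lim(x→0) (2·x·e^(-x^2))/(2·x·e^(-x^2))
  = 1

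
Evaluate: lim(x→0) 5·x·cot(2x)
This is a 0·∞ indeterminate form.

Rewrite 0·∞ as a quotient (0/0 or ∞/∞ form), then apply L'Hôpital's rule:
  lim(x→0) 5·x·cot(2x) = 5/2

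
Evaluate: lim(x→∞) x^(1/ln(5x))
This is an exponential indeterminate form.

For exponential indeterminate forms, take the natural log:
  Let L = lim(x→∞) x^(1/ln(5x))
  Then ln(L) = lim(x→∞) [exponent × ln(base)]
  Evaluate using L'Hôpital or standard limits, then exponentiate.
  L = e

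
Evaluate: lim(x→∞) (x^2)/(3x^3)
This is an ∞/∞ indeterminate form.

Apply L'Hôpital's rule: differentiate numerator and denominator separately.
  f(x) = x^2   ⇒   f'(x) = 2·x
  g(x) = 3·x^3   ⇒   g'(x) = 9·x^2
  lim(x→∞) f'(x)/g'(x) = lim(x→∞) (2·x)/(9·x^2)
  = 0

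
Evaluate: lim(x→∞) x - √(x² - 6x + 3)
This is an ∞-∞ indeterminate form.

Combine fractions or rationalize to convert ∞-∞ to 0/0 form:
  lim(x→∞) x - √(x² - 6x + 3) = 3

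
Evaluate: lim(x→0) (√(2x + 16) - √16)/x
This is a standard limit.

Factor or rationalize the expression:
  lim(x→0) (√(2x + 16) - √16)/x = 1/4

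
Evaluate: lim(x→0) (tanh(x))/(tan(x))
This is a 0/0 indeterminate form.

Apply L'Hôpital's rule: differentiate numerator and denominator separately.
  f(x) = tanh(x)   ⇒   f'(x) = 1 - tanh(x)^2
  g(x) = tan(x)   ⇒   g'(x) = tan(x)^2 + 1
  lim(x→0) f'(x)/g'(x) = lim(x→0) (1 - tanh(x)^2)/(tan(x)^2 + 1)
  = 1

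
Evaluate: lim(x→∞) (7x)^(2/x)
This is an exponential indeterminate form.

For exponential indeterminate forms, take the natural log:
  Let L = lim(x→∞) (7x)^(2/x)
  Then ln(L) = lim(x→∞) [exponent × ln(base)]
  Evaluate using L'Hôpital or standard limits, then exponentiate.
  L = 1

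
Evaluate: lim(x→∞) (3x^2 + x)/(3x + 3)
This is an ∞/∞ indeterminate form.

Apply L'Hôpital's rule: differentiate numerator and denominator separately.
  f(x) = 3·x^2 + x   ⇒   f'(x) = 6·x + 1
  g(x) = 3·x + 3   ⇒   g'(x) = 3
  lim(x→∞) f'(x)/g'(x) = lim(x→∞) (6·x + 1)/(3)
  = ∞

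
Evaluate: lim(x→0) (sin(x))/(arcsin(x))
This is a 0/0 indeterminate form.

Apply L'Hôpital's rule: differentiate numerator and denominator separately.
  f(x) = sin(x)   ⇒   f'(x) = cos(x)
  g(x) = asin(x)   ⇒   g'(x) = 1/sqrt(1 - x^2)
  lim(x→0) f'(x)/g'(x) = lim(x→0) (cos(x))/(1/sqrt(1 - x^2))
  = 1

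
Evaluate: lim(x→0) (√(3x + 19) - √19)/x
This is a standard limit.

Factor or rationalize the expression:
  lim(x→0) (√(3x + 19) - √19)/x = 3·sqrt(19)/38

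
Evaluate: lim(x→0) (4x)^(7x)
This is an exponential indeterminate form.

For exponential indeterminate forms, take the natural log:
  Let L = lim(x→0) (4x)^(7x)
  Then ln(L) = lim(x→0) [exponent × ln(base)]
  Evaluate using L'Hôpital or standard limits, then exponentiate.
  L = 1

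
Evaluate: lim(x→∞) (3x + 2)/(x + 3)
This is an ∞/∞ indeterminate form.

Apply L'Hôpital's rule: differentiate numerator and denominator separately.
  f(x) = 3·x + 2   ⇒   f'(x) = 3
  g(x) = x + 3   ⇒   g'(x) = 1
  lim(x→∞) f'(x)/g'(x) = lim(x→∞) (3)/(1)
  = 3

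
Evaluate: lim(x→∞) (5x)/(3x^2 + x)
This is an ∞/∞ indeterminate form.

Apply L'Hôpital's rule: differentiate numerator and denominator separately.
  f(x) = 5·x   ⇒   f'(x) = 5
  g(x) = 3·x^2 + x   ⇒   g'(x) = 6·x + 1
  lim(x→∞) f'(x)/g'(x) = lim(x→∞) (5)/(6·x + 1)
  = 0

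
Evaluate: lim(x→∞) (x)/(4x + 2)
This is an ∞/∞ indeterminate form.

Apply L'Hôpital's rule: differentiate numerator and denominator separately.
  f(x) = x   ⇒   f'(x) = 1
  g(x) = 4·x + 2   ⇒   g'(x) = 4
  lim(x→∞) f'(x)/g'(x) = lim(x→∞) (1)/(4)
  = 1/4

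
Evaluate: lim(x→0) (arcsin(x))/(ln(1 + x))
This is a 0/0 indeterminate form.

Apply L'Hôpital's rule: differentiate numerator and denominator separately.
  f(x) = asin(x)   ⇒   f'(x) = 1/sqrt(1 - x^2)
  g(x) = ln(x + 1)   ⇒   g'(x) = 1/(x + 1)
  lim(x→0) f'(x)/g'(x) = lim(x→0) (1/sqrt(1 - x^2))/(1/(x + 1))
  = 1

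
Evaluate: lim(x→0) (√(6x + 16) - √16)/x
This is a standard limit.

Factor or rationalize the expression:
  lim(x→0) (√(6x + 16) - √16)/x = 3/4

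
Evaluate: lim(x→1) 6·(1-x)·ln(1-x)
This is a 0·∞ indeterminate form.

Rewrite 0·∞ as a quotient (0/0 or ∞/∞ form), then apply L'Hôpital's rule:
  lim(x→1) 6·(1-x)·ln(1-x) = 0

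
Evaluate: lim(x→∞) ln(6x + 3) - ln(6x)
This is an ∞-∞ indeterminate form.

Combine fractions or rationalize to convert ∞-∞ to 0/0 form:
  lim(x→∞) ln(6x + 3) - ln(6x) = 0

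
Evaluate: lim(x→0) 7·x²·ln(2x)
This is a 0·∞ indeterminate form.

Rewrite 0·∞ as a quotient (0/0 or ∞/∞ form), then apply L'Hôpital's rule:
  lim(x→0) 7·x²·ln(2x) = 0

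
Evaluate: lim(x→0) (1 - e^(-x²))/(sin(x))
This is a 0/0 indeterminate form.

Apply L'Hôpital's rule: differentiate numerator and denominator separately.
  f(x) = 1 - e^(-x^2)   ⇒   f'(x) = 2·x·e^(-x^2)
  g(x) = sin(x)   ⇒   g'(x) = cos(x)
  lim(x→0) f'(x)/g'(x) = lim(x→0) (2·x·e^(-x^2))/(cos(x))
  = 0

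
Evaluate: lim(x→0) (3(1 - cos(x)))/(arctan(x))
This is a 0/0 indeterminate form.

Apply L'Hôpital's rule: differentiate numerator and denominator separately.
  f(x) = 3 - 3·cos(x)   ⇒   f'(x) = 3·sin(x)
  g(x) = atan(x)   ⇒   g'(x) = 1/(x^2 + 1)
  lim(x→0) f'(x)/g'(x) = lim(x→0) (3·sin(x))/(1/(x^2 + 1))
  = 0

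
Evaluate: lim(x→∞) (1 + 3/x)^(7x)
This is an exponential indeterminate form.

For exponential indeterminate forms, take the natural log:
  Let L = lim(x→∞) (1 + 3/x)^(7x)
  Then ln(L) = lim(x→∞) [exponent × ln(base)]
  Evaluate using L'Hôpital or standard limits, then exponentiate.
  L = e^(21)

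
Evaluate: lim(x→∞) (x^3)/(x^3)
This is an ∞/∞ indeterminate form.

Apply L'Hôpital's rule: differentiate numerator and denominator separately.
  f(x) = x^3   ⇒   f'(x) = 3·x^2
  g(x) = x^3   ⇒   g'(x) = 3·x^2
  lim(x→∞) f'(x)/g'(x) = lim(x→∞) (3·x^2)/(3·x^2)
  = 1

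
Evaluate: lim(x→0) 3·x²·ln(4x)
This is a 0·∞ indeterminate form.

Rewrite 0·∞ as a quotient (0/0 or ∞/∞ form), then apply L'Hôpital's rule:
  lim(x→0) 3·x²·ln(4x) = 0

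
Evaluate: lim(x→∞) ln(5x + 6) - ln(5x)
This is an ∞-∞ indeterminate form.

Combine fractions or rationalize to convert ∞-∞ to 0/0 form:
  lim(x→∞) ln(5x + 6) - ln(5x) = 0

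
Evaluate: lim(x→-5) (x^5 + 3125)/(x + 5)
This is a standard limit.

Factor or rationalize the expression:
  lim(x→-5) (x^5 + 3125)/(x + 5) = 3125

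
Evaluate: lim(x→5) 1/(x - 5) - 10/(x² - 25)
This is an ∞-∞ indeterminate form.

Combine fractions or rationalize to convert ∞-∞ to 0/0 form:
  lim(x→5) 1/(x - 5) - 10/(x² - 25) = 1/10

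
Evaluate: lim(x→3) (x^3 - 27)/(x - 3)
This is a standard limit.

Factor or rationalize the expression:
  lim(x→3) (x^3 - 27)/(x - 3) = 27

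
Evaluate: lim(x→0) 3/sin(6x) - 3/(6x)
This is an ∞-∞ indeterminate form.

Combine fractions or rationalize to convert ∞-∞ to 0/0 form:
  lim(x→0) 3/sin(6x) - 3/(6x) = 0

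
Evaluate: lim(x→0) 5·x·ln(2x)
This is a 0·∞ indeterminate form.

Rewrite 0·∞ as a quotient (0/0 or ∞/∞ form), then apply L'Hôpital's rule:
  lim(x→0) 5·x·ln(2x) = 0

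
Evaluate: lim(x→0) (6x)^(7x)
This is an exponential indeterminate form.

For exponential indeterminate forms, take the natural log:
  Let L = lim(x→0) (6x)^(7x)
  Then ln(L) = lim(x→0) [exponent × ln(base)]
  Evaluate using L'Hôpital or standard limits, then exponentiate.
  L = 1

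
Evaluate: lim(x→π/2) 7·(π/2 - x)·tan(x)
This is a 0·∞ indeterminate form.

Rewrite 0·∞ as a quotient (0/0 or ∞/∞ form), then apply L'Hôpital's rule:
  lim(x→π/2) 7·(π/2 - x)·tan(x) = 7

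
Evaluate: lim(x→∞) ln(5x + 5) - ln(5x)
This is an ∞-∞ indeterminate form.

Combine fractions or rationalize to convert ∞-∞ to 0/0 form:
  lim(x→∞) ln(5x + 5) - ln(5x) = 0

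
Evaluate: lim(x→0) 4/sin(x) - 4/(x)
This is an ∞-∞ indeterminate form.

Combine fractions or rationalize to convert ∞-∞ to 0/0 form:
  lim(x→0) 4/sin(x) - 4/(x) = 0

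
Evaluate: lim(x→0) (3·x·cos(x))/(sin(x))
This is a 0/0 indeterminate form.

Apply L'Hôpital's rule: differentiate numerator and denominator separately.
  f(x) = 3·x·cos(x)   ⇒   f'(x) = -3·x·sin(x) + 3·cos(x)
  g(x) = sin(x)   ⇒   g'(x) = cos(x)
  lim(x→0) f'(x)/g'(x) = lim(x→0) (-3·x·sin(x) + 3·cos(x))/(cos(x))
  = 3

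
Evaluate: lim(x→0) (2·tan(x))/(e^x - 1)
This is a 0/0 indeterminate form.

Apply L'Hôpital's rule: differentiate numerator and denominator separately.
  f(x) = 2·tan(x)   ⇒   f'(x) = 2·tan(x)^2 + 2
  g(x) = e^(x) - 1   ⇒   g'(x) = e^(x)
  lim(x→0) f'(x)/g'(x) = lim(x→0) (2·tan(x)^2 + 2)/(e^(x))
  = 2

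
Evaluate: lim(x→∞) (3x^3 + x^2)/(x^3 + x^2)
This is an ∞/∞ indeterminate form.

Apply L'Hôpital's rule: differentiate numerator and denominator separately.
  f(x) = 3·x^3 + x^2   ⇒   f'(x) = 9·x^2 + 2·x
  g(x) = x^3 + x^2   ⇒   g'(x) = 3·x^2 + 2·x
  lim(x→∞) f'(x)/g'(x) = lim(x→∞) (9·x^2 + 2·x)/(3·x^2 + 2·x)
  = 3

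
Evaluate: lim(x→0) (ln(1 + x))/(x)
This is a 0/0 indeterminate form.

Apply L'Hôpital's rule: differentiate numerator and denominator separately.
  f(x) = ln(x + 1)   ⇒   f'(x) = 1/(x + 1)
  g(x) = x   ⇒   g'(x) = 1
  lim(x→0) f'(x)/g'(x) = lim(x→0) (1/(x + 1))/(1)
  = 1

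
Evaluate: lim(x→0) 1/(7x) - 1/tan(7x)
This is an ∞-∞ indeterminate form.

Combine fractions or rationalize to convert ∞-∞ to 0/0 form:
  lim(x→0) 1/(7x) - 1/tan(7x) = 0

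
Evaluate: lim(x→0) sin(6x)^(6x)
This is an exponential indeterminate form.

For exponential indeterminate forms, take the natural log:
  Let L = lim(x→0) sin(6x)^(6x)
  Then ln(L) = lim(x→0) [exponent × ln(base)]
  Evaluate using L'Hôpital or standard limits, then exponentiate.
  L = 1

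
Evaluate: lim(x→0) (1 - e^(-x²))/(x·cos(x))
This is a 0/0 indeterminate form.

Apply L'Hôpital's rule: differentiate numerator and denominator separately.
  f(x) = 1 - e^(-x^2)   ⇒   f'(x) = 2·x·e^(-x^2)
  g(x) = x·cos(x)   ⇒   g'(x) = -x·sin(x) + cos(x)
  lim(x→0) f'(x)/g'(x) = lim(x→0) (2·x·e^(-x^2))/(-x·sin(x) + cos(x))
  = 0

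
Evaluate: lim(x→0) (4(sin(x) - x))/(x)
This is a 0/0 indeterminate form.

Apply L'Hôpital's rule: differentiate numerator and denominator separately.
  f(x) = -4·x + 4·sin(x)   ⇒   f'(x) = 4·cos(x) - 4
  g(x) = x   ⇒   g'(x) = 1
  lim(x→0) f'(x)/g'(x) = lim(x→0) (4·cos(x) - 4)/(1)
  = 0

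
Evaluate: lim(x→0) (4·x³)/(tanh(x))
This is a 0/0 indeterminate form.

Apply L'Hôpital's rule: differentiate numerator and denominator separately.
  f(x) = 4·x^3   ⇒   f'(x) = 12·x^2
  g(x) = tanh(x)   ⇒   g'(x) = 1 - tanh(x)^2
  lim(x→0) f'(x)/g'(x) = lim(x→0) (12·x^2)/(1 - tanh(x)^2)
  = 0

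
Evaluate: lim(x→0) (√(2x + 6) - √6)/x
This is a standard limit.

Factor or rationalize the expression:
  lim(x→0) (√(2x + 6) - √6)/x = sqrt(6)/6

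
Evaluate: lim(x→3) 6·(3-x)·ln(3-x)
This is a 0·∞ indeterminate form.

Rewrite 0·∞ as a quotient (0/0 or ∞/∞ form), then apply L'Hôpital's rule:
  lim(x→3) 6·(3-x)·ln(3-x) = 0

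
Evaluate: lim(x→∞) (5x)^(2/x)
This is an exponential indeterminate form.

For exponential indeterminate forms, take the natural log:
  Let L = lim(x→∞) (5x)^(2/x)
  Then ln(L) = lim(x→∞) [exponent × ln(base)]
  Evaluate using L'Hôpital or standard limits, then exponentiate.
  L = 1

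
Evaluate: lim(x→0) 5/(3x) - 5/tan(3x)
This is an ∞-∞ indeterminate form.

Combine fractions or rationalize to convert ∞-∞ to 0/0 form:
  lim(x→0) 5/(3x) - 5/tan(3x) = 0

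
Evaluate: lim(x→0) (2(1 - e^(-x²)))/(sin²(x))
This is a 0/0 indeterminate form.

Apply L'Hôpital's rule: differentiate numerator and denominator separately.
  f(x) = 2 - 2·e^(-x^2)   ⇒   f'(x) = 4·x·e^(-x^2)
  g(x) = sin(x)^2   ⇒   g'(x) = 2·sin(x)·cos(x)
  lim(x→0) f'(x)/g'(x) = lim(x→0) (4·x·e^(-x^2))/(2·sin(x)·cos(x))
  = 2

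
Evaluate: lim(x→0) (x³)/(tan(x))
This is a 0/0 indeterminate form.

Apply L'Hôpital's rule: differentiate numerator and denominator separately.
  f(x) = x^3   ⇒   f'(x) = 3·x^2
  g(x) = tan(x)   ⇒   g'(x) = tan(x)^2 + 1
  lim(x→0) f'(x)/g'(x) = lim(x→0) (3·x^2)/(tan(x)^2 + 1)
  = 0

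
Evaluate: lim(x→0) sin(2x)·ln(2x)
This is a 0·∞ indeterminate form.

Rewrite 0·∞ as a quotient (0/0 or ∞/∞ form), then apply L'Hôpital's rule:
  lim(x→0) sin(2x)·ln(2x) = 0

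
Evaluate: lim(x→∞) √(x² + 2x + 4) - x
This is an ∞-∞ indeterminate form.

Combine fractions or rationalize to convert ∞-∞ to 0/0 form:
  lim(x→∞) √(x² + 2x + 4) - x = 1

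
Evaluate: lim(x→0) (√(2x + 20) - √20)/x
This is a standard limit.

Factor or rationalize the expression:
  lim(x→0) (√(2x + 20) - √20)/x = sqrt(5)/10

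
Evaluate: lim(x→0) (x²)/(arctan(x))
This is a 0/0 indeterminate form.

Apply L'Hôpital's rule: differentiate numerator and denominator separately.
  f(x) = x^2   ⇒   f'(x) = 2·x
  g(x) = atan(x)   ⇒   g'(x) = 1/(x^2 + 1)
  lim(x→0) f'(x)/g'(x) = lim(x→0) (2·x)/(1/(x^2 + 1))
  = 0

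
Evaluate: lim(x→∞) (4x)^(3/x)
This is an exponential indeterminate form.

For exponential indeterminate forms, take the natural log:
  Let L = lim(x→∞) (4x)^(3/x)
  Then ln(L) = lim(x→∞) [exponent × ln(base)]
  Evaluate using L'Hôpital or standard limits, then exponentiate.
  L = 1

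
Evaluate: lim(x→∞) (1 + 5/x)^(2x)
This is an exponential indeterminate form.

For exponential indeterminate forms, take the natural log:
  Let L = lim(x→∞) (1 + 5/x)^(2x)
  Then ln(L) = lim(x→∞) [exponent × ln(base)]
  Evaluate using L'Hôpital or standard limits, then exponentiate.
  L = e^(10)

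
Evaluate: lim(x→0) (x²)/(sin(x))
This is a 0/0 indeterminate form.

Apply L'Hôpital's rule: differentiate numerator and denominator separately.
  f(x) = x^2   ⇒   f'(x) = 2·x
  g(x) = sin(x)   ⇒   g'(x) = cos(x)
  lim(x→0) f'(x)/g'(x) = lim(x→0) (2·x)/(cos(x))
  = 0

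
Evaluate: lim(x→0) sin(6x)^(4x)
This is an exponential indeterminate form.

For exponential indeterminate forms, take the natural log:
  Let L = lim(x→0) sin(6x)^(4x)
  Then ln(L) = lim(x→0) [exponent × ln(base)]
  Evaluate using L'Hôpital or standard limits, then exponentiate.
  L = 1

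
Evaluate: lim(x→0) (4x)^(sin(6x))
This is an exponential indeterminate form.

For exponential indeterminate forms, take the natural log:
  Let L = lim(x→0) (4x)^(sin(6x))
  Then ln(L) = lim(x→0) [exponent × ln(base)]
  Evaluate using L'Hôpital or standard limits, then exponentiate.
  L = 1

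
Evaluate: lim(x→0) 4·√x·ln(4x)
This is a 0·∞ indeterminate form.

Rewrite 0·∞ as a quotient (0/0 or ∞/∞ form), then apply L'Hôpital's rule:
  lim(x→0) 4·√x·ln(4x) = 0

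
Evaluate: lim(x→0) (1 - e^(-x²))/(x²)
This is a 0/0 indeterminate form.

Apply L'Hôpital's rule: differentiate numerator and denominator separately.
  f(x) = 1 - e^(-x^2)   ⇒   f'(x) = 2·x·e^(-x^2)
  g(x) = x^2   ⇒   g'(x) = 2·x
  lim(x→0) f'(x)/g'(x) = lim(x→0) (2·x·e^(-x^2))/(2·x)
  = 1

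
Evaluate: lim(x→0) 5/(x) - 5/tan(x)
This is an ∞-∞ indeterminate form.

Combine fractions or rationalize to convert ∞-∞ to 0/0 form:
  lim(x→0) 5/(x) - 5/tan(x) = 0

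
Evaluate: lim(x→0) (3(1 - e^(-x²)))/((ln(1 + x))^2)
This is a 0/0 indeterminate form.

Apply L'Hôpital's rule: differentiate numerator and denominator separately.
  f(x) = 3 - 3·e^(-x^2)   ⇒   f'(x) = 6·x·e^(-x^2)
  g(x) = ln(x + 1)^2   ⇒   g'(x) = 2·ln(x + 1)/(x + 1)
  lim(x→0) f'(x)/g'(x) = lim(x→0) (6·x·e^(-x^2))/(2·ln(x + 1)/(x + 1))
  = 3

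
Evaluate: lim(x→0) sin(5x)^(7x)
This is an exponential indeterminate form.

For exponential indeterminate forms, take the natural log:
  Let L = lim(x→0) sin(5x)^(7x)
  Then ln(L) = lim(x→0) [exponent × ln(base)]
  Evaluate using L'Hôpital or standard limits, then exponentiate.
  L = 1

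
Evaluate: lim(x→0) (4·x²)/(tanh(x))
This is a 0/0 indeterminate form.

Apply L'Hôpital's rule: differentiate numerator and denominator separately.
  f(x) = 4·x^2   ⇒   f'(x) = 8·x
  g(x) = tanh(x)   ⇒   g'(x) = 1 - tanh(x)^2
  lim(x→0) f'(x)/g'(x) = lim(x→0) (8·x)/(1 - tanh(x)^2)
  = 0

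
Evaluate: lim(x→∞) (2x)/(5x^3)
This is an ∞/∞ indeterminate form.

Apply L'Hôpital's rule: differentiate numerator and denominator separately.
  f(x) = 2·x   ⇒   f'(x) = 2
  g(x) = 5·x^3   ⇒   g'(x) = 15·x^2
  lim(x→∞) f'(x)/g'(x) = lim(x→∞) (2)/(15·x^2)
  = 0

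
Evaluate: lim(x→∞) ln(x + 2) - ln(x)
This is an ∞-∞ indeterminate form.

Combine fractions or rationalize to convert ∞-∞ to 0/0 form:
  lim(x→∞) ln(x + 2) - ln(x) = 0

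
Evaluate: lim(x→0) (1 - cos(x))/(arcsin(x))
This is a 0/0 indeterminate form.

Apply L'Hôpital's rule: differentiate numerator and denominator separately.
  f(x) = 1 - cos(x)   ⇒   f'(x) = sin(x)
  g(x) = asin(x)   ⇒   g'(x) = 1/sqrt(1 - x^2)
  lim(x→0) f'(x)/g'(x) = lim(x→0) (sin(x))/(1/sqrt(1 - x^2))
  = 0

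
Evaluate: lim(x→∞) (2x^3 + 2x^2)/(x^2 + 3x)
This is an ∞/∞ indeterminate form.

Apply L'Hôpital's rule: differentiate numerator and denominator separately.
  f(x) = 2·x^3 + 2·x^2   ⇒   f'(x) = 6·x^2 + 4·x
  g(x) = x^2 + 3·x   ⇒   g'(x) = 2·x + 3
  lim(x→∞) f'(x)/g'(x) = lim(x→∞) (6·x^2 + 4·x)/(2·x + 3)
  = ∞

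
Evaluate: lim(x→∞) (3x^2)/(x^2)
This is an ∞/∞ indeterminate form.

Apply L'Hôpital's rule: differentiate numerator and denominator separately.
  f(x) = 3·x^2   ⇒   f'(x) = 6·x
  g(x) = x^2   ⇒   g'(x) = 2·x
  lim(x→∞) f'(x)/g'(x) = lim(x→∞) (6·x)/(2·x)
  = 3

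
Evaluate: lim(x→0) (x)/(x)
This is a 0/0 indeterminate form.

Apply L'Hôpital's rule: differentiate numerator and denominator separately.
  f(x) = x   ⇒   f'(x) = 1
  g(x) = x   ⇒   g'(x) = 1
  lim(x→0) f'(x)/g'(x) = lim(x→0) (1)/(1)
  = 1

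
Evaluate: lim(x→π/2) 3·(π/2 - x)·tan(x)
This is a 0·∞ indeterminate form.

Rewrite 0·∞ as a quotient (0/0 or ∞/∞ form), then apply L'Hôpital's rule:
  lim(x→π/2) 3·(π/2 - x)·tan(x) = 3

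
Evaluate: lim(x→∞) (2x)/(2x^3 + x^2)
This is an ∞/∞ indeterminate form.

Apply L'Hôpital's rule: differentiate numerator and denominator separately.
  f(x) = 2·x   ⇒   f'(x) = 2
  g(x) = 2·x^3 + x^2   ⇒   g'(x) = 6·x^2 + 2·x
  lim(x→∞) f'(x)/g'(x) = lim(x→∞) (2)/(6·x^2 + 2·x)
  = 0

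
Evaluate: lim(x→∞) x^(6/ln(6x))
This is an exponential indeterminate form.

For exponential indeterminate forms, take the natural log:
  Let L = lim(x→∞) x^(6/ln(6x))
  Then ln(L) = lim(x→∞) [exponent × ln(base)]
  Evaluate using L'Hôpital or standard limits, then exponentiate.
  L = e^(6)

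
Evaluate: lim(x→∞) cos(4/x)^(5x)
This is an exponential indeterminate form.

For exponential indeterminate forms, take the natural log:
  Let L = lim(x→∞) cos(4/x)^(5x)
  Then ln(L) = lim(x→∞) [exponent × ln(base)]
  Evaluate using L'Hôpital or standard limits, then exponentiate.
  L = 1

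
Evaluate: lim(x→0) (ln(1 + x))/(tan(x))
This is a 0/0 indeterminate form.

Apply L'Hôpital's rule: differentiate numerator and denominator separately.
  f(x) = ln(x + 1)   ⇒   f'(x) = 1/(x + 1)
  g(x) = tan(x)   ⇒   g'(x) = tan(x)^2 + 1
  lim(x→0) f'(x)/g'(x) = lim(x→0) (1/(x + 1))/(tan(x)^2 + 1)
  = 1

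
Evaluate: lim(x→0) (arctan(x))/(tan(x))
This is a 0/0 indeterminate form.

Apply L'Hôpital's rule: differentiate numerator and denominator separately.
  f(x) = atan(x)   ⇒   f'(x) = 1/(x^2 + 1)
  g(x) = tan(x)   ⇒   g'(x) = tan(x)^2 + 1
  lim(x→0) f'(x)/g'(x) = lim(x→0) (1/(x^2 + 1))/(tan(x)^2 + 1)
  = 1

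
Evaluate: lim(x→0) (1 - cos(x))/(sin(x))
This is a 0/0 indeterminate form.

Apply L'Hôpital's rule: differentiate numerator and denominator separately.
  f(x) = 1 - cos(x)   ⇒   f'(x) = sin(x)
  g(x) = sin(x)   ⇒   g'(x) = cos(x)
  lim(x→0) f'(x)/g'(x) = lim(x→0) (sin(x))/(cos(x))
  = 0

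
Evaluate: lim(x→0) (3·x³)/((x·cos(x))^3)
This is a 0/0 indeterminate form.

Apply L'Hôpital's rule: differentiate numerator and denominator separately.
  f(x) = 3·x^3   ⇒   f'(x) = 9·x^2
  g(x) = x^3·cos(x)^3   ⇒   g'(x) = -3·x^3·sin(x)·cos(x)^2 + 3·x^2·cos(x)^3
  lim(x→0) f'(x)/g'(x) = lim(x→0) (9·x^2)/(-3·x^3·sin(x)·cos(x)^2 + 3·x^2·cos(x)^3)
  = 3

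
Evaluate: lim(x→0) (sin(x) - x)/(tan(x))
This is a 0/0 indeterminate form.

Apply L'Hôpital's rule: differentiate numerator and denominator separately.
  f(x) = -x + sin(x)   ⇒   f'(x) = cos(x) - 1
  g(x) = tan(x)   ⇒   g'(x) = tan(x)^2 + 1
  lim(x→0) f'(x)/g'(x) = lim(x→0) (cos(x) - 1)/(tan(x)^2 + 1)
  = 0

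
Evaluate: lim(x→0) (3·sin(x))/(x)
This is a 0/0 indeterminate form.

Apply L'Hôpital's rule: differentiate numerator and denominator separately.
  f(x) = 3·sin(x)   ⇒   f'(x) = 3·cos(x)
  g(x) = x   ⇒   g'(x) = 1
  lim(x→0) f'(x)/g'(x) = lim(x→0) (3·cos(x))/(1)
  = 3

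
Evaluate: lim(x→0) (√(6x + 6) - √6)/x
This is a standard limit.

Factor or rationalize the expression:
  lim(x→0) (√(6x + 6) - √6)/x = sqrt(6)/2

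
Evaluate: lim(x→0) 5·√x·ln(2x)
This is a 0·∞ indeterminate form.

Rewrite 0·∞ as a quotient (0/0 or ∞/∞ form), then apply L'Hôpital's rule:
  lim(x→0) 5·√x·ln(2x) = 0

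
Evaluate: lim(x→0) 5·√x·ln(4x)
This is a 0·∞ indeterminate form.

Rewrite 0·∞ as a quotient (0/0 or ∞/∞ form), then apply L'Hôpital's rule:
  lim(x→0) 5·√x·ln(4x) = 0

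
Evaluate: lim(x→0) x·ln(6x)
This is a 0·∞ indeterminate form.

Rewrite 0·∞ as a quotient (0/0 or ∞/∞ form), then apply L'Hôpital's rule:
  lim(x→0) x·ln(6x) = 0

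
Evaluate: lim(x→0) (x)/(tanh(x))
This is a 0/0 indeterminate form.

Apply L'Hôpital's rule: differentiate numerator and denominator separately.
  f(x) = x   ⇒   f'(x) = 1
  g(x) = tanh(x)   ⇒   g'(x) = 1 - tanh(x)^2
  lim(x→0) f'(x)/g'(x) = lim(x→0) (1)/(1 - tanh(x)^2)
  = 1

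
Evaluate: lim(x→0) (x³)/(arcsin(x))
This is a 0/0 indeterminate form.

Apply L'Hôpital's rule: differentiate numerator and denominator separately.
  f(x) = x^3   ⇒   f'(x) = 3·x^2
  g(x) = asin(x)   ⇒   g'(x) = 1/sqrt(1 - x^2)
  lim(x→0) f'(x)/g'(x) = lim(x→0) (3·x^2)/(1/sqrt(1 - x^2))
  = 0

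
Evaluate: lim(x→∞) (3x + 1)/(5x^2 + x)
This is an ∞/∞ indeterminate form.

Apply L'Hôpital's rule: differentiate numerator and denominator separately.
  f(x) = 3·x + 1   ⇒   f'(x) = 3
  g(x) = 5·x^2 + x   ⇒   g'(x) = 10·x + 1
  lim(x→∞) f'(x)/g'(x) = lim(x→∞) (3)/(10·x + 1)
  = 0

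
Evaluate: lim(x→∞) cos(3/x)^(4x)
This is an exponential indeterminate form.

For exponential indeterminate forms, take the natural log:
  Let L = lim(x→∞) cos(3/x)^(4x)
  Then ln(L) = lim(x→∞) [exponent × ln(base)]
  Evaluate using L'Hôpital or standard limits, then exponentiate.
  L = 1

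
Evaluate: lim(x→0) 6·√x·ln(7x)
This is a 0·∞ indeterminate form.

Rewrite 0·∞ as a quotient (0/0 or ∞/∞ form), then apply L'Hôpital's rule:
  lim(x→0) 6·√x·ln(7x) = 0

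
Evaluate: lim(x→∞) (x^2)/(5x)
This is an ∞/∞ indeterminate form.

Apply L'Hôpital's rule: differentiate numerator and denominator separately.
  f(x) = x^2   ⇒   f'(x) = 2·x
  g(x) = 5·x   ⇒   g'(x) = 5
  lim(x→∞) f'(x)/g'(x) = lim(x→∞) (2·x)/(5)
  = ∞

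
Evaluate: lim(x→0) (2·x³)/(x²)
This is a 0/0 indeterminate form.

Apply L'Hôpital's rule: differentiate numerator and denominator separately.
  f(x) = 2·x^3   ⇒   f'(x) = 6·x^2
  g(x) = x^2   ⇒   g'(x) = 2·x
  lim(x→0) f'(x)/g'(x) = lim(x→0) (6·x^2)/(2·x)
  = 0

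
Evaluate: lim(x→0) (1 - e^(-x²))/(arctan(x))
This is a 0/0 indeterminate form.

Apply L'Hôpital's rule: differentiate numerator and denominator separately.
  f(x) = 1 - e^(-x^2)   ⇒   f'(x) = 2·x·e^(-x^2)
  g(x) = atan(x)   ⇒   g'(x) = 1/(x^2 + 1)
  lim(x→0) f'(x)/g'(x) = lim(x→0) (2·x·e^(-x^2))/(1/(x^2 + 1))
  = 0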